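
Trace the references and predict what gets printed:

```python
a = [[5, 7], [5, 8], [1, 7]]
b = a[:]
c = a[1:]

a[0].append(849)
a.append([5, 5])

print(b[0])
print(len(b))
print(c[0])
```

Key concept: slice with nested mutation.
Step by step:
`a = [[5, 7], [5, 8], [1, 7]]` → a = [[5, 7], [5, 8], [1, 7]]
`b = a[:]` → b = [[5, 7], [5, 8], [1, 7]]
`c = a[1:]` → c = [[5, 8], [1, 7]]
`a[0].append(849)` → a = [[5, 7, 849], [5, 8], [1, 7]]; b = [[5, 7, 849], [5, 8], [1, 7]]
`a.append([5, 5])` → a = [[5, 7, 849], [5, 8], [1, 7], [5, 5]]
`print(b[0])` → prints [5, 7, 849]
`print(len(b))` → prints 3
`print(c[0])` → prints [5, 8]

Answer:
[5, 7, 849]
3
[5, 8]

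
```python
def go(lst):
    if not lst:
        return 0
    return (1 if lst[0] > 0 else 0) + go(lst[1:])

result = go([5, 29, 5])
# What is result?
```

Count of positive elements in [5, 29, 5] = 3

Answer: 3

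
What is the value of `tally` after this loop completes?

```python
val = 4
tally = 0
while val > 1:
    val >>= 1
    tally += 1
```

Count right shifts until 1
`tally` takes the values: 0 → 1 → 2

Answer: 2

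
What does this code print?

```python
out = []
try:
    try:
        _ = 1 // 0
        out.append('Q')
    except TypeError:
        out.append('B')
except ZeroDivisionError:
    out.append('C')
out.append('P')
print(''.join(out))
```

Execution trace: 'C' (outer except ZeroDivisionError) → 'P' (after the try/except). Output: CP

Answer: CP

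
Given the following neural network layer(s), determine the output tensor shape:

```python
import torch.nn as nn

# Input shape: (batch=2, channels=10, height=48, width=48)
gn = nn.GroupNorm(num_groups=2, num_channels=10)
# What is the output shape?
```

Input: (2, 10, 48, 48) -> Output: (2, 10, 48, 48)

Answer: (2, 10, 48, 48)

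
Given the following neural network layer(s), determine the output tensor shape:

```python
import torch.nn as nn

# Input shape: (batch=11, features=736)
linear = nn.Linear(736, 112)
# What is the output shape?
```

Input: (11, 736) -> Output: (11, 112)

Answer: (11, 112)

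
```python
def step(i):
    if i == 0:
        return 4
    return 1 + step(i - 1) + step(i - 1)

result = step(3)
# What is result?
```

step(i) = 1 + 2·step(i-1), step(0)=4. Closed form: (4+1)·2^3 - 1 = 39.

Answer: 39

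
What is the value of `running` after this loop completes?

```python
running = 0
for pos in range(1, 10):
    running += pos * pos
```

Sum of squares 1² to 9² = 285
`running` takes the values: 0 → 1 → 5 → 14 → 30 → 55 → 91 → 140 → 204 → 285

Answer: 285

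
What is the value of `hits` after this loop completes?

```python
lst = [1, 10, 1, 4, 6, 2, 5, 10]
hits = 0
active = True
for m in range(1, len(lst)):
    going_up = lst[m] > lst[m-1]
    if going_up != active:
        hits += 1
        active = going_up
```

Count direction changes in [1, 10, 1, 4, 6, 2, 5, 10]
`hits` takes the values: 0 → 1 → 2 → 3 → 4

Answer: 4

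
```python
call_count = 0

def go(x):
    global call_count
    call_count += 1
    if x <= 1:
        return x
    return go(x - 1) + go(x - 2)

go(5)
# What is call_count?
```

Calls(x) = 1 + Calls(x-1) + Calls(x-2); Calls(0)=Calls(1)=1. For x=5 this gives 15.

Answer: 15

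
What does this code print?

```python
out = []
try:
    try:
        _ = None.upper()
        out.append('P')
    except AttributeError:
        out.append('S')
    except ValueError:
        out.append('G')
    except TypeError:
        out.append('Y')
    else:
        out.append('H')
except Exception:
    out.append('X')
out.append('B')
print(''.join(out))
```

Execution trace: 'S' (inner except AttributeError) → 'B' (after the try/except). Output: SB

Answer: SB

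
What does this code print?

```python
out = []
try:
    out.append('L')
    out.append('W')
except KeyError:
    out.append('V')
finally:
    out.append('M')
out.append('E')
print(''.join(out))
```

Execution trace: 'L' (try body) → 'W' (try body, no exception) → 'M' (finally) → 'E' (after the try/except). Output: LWME

Answer: LWME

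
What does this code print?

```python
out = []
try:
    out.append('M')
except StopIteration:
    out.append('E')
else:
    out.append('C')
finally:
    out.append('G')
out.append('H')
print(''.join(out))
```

Execution trace: 'M' (try body, no exception) → 'C' (else) → 'G' (finally) → 'H' (after the try/except). Output: MCGH

Answer: MCGH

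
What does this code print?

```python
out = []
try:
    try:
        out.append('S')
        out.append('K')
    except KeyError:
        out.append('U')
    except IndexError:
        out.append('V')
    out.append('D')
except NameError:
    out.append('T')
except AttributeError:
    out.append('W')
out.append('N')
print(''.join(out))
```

Execution trace: 'S' (inner try body) → 'K' (inner try body, no exception) → 'D' (try body, no exception) → 'N' (after the try/except). Output: SKDN

Answer: SKDN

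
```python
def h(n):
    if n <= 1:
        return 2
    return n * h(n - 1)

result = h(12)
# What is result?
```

h(12) = 12 * 11 * 10 * 9 * 8 * 7 * 6 * 5 * 4 * 3 * 2 * 2 = 958003200

Answer: 958003200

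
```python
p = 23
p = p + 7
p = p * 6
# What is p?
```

Trace:
`p = 23` → p = 23
`p = p + 7` → p = 30
`p = p * 6` → p = 180
So p = 180

Answer: 180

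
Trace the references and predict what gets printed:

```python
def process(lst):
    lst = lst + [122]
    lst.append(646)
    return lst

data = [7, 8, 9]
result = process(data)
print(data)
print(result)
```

Key concept: rebinding parameter vs mutation.
Step by step:
`data = [7, 8, 9]` → data = [7, 8, 9]
`result = process(data)` → result = [7, 8, 9, 122, 646]
`print(data)` → prints [7, 8, 9]
`print(result)` → prints [7, 8, 9, 122, 646]

Answer:
[7, 8, 9]
[7, 8, 9, 122, 646]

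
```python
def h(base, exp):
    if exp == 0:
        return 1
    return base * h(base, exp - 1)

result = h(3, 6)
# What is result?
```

h(3, 6) = 3 * 3 * 3 * 3 * 3 * 3 = 729

Answer: 729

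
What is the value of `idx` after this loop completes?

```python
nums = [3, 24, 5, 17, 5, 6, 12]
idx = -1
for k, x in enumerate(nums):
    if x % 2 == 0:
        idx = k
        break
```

First even number index in [3, 24, 5, 17, 5, 6, 12]
`idx` takes the values: -1 → 1

Answer: 1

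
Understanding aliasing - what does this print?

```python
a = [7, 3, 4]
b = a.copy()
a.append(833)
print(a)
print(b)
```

Key concept: list.copy() creates independent copy.
Step by step:
`a = [7, 3, 4]` → a = [7, 3, 4]
`b = a.copy()` → b = [7, 3, 4]
`a.append(833)` → a = [7, 3, 4, 833]
`print(a)` → prints [7, 3, 4, 833]
`print(b)` → prints [7, 3, 4]

Answer:
[7, 3, 4, 833]
[7, 3, 4]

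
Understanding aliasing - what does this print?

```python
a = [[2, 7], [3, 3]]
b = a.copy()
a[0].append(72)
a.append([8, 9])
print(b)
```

Key concept: shallow copy with nested lists.
Step by step:
`a = [[2, 7], [3, 3]]` → a = [[2, 7], [3, 3]]
`b = a.copy()` → b = [[2, 7], [3, 3]]
`a[0].append(72)` → a = [[2, 7, 72], [3, 3]]; b = [[2, 7, 72], [3, 3]]
`a.append([8, 9])` → a = [[2, 7, 72], [3, 3], [8, 9]]
`print(b)` → prints [[2, 7, 72], [3, 3]]

Answer: [[2, 7, 72], [3, 3]]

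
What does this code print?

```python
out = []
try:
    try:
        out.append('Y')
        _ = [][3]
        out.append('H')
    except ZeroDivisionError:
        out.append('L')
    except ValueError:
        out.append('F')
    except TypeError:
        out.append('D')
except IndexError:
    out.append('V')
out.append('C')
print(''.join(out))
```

Execution trace: 'Y' (try body) → 'V' (outer except IndexError) → 'C' (after the try/except). Output: YVC

Answer: YVC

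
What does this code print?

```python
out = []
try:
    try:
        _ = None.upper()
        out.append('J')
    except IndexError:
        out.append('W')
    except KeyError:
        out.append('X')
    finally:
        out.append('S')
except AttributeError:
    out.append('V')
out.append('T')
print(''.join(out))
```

Execution trace: 'S' (finally) → 'V' (outer except AttributeError) → 'T' (after the try/except). Output: SVT

Answer: SVT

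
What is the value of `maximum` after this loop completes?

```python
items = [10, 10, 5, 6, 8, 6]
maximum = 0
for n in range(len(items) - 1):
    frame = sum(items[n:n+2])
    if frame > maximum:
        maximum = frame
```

Max sum of 2-element window in [10, 10, 5, 6, 8, 6]
`maximum` takes the values: 0 → 20

Answer: 20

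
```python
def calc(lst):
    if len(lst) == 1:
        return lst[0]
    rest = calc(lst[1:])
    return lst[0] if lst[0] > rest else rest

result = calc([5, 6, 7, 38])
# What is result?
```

Recursive max over [5, 6, 7, 38] = 38

Answer: 38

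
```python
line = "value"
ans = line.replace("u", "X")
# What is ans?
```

Trace:
`line = "value"` → line = 'value'
`ans = line.replace("u", "X")` → ans = 'valXe'
So ans = 'valXe'

Answer: 'valXe'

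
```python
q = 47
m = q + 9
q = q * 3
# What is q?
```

Trace:
`q = 47` → q = 47
`m = q + 9` → m = 56
`q = q * 3` → q = 141
So q = 141

Answer: 141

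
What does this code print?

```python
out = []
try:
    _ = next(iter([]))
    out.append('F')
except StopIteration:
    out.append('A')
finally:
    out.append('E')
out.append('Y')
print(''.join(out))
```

Execution trace: 'A' (except StopIteration) → 'E' (finally) → 'Y' (after the try/except). Output: AEY

Answer: AEY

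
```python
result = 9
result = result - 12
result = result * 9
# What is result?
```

Trace:
`result = 9` → result = 9
`result = result - 12` → result = -3
`result = result * 9` → result = -27
So result = -27

Answer: -27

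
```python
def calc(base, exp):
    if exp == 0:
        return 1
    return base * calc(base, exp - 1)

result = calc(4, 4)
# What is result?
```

calc(4, 4) = 4 * 4 * 4 * 4 = 256

Answer: 256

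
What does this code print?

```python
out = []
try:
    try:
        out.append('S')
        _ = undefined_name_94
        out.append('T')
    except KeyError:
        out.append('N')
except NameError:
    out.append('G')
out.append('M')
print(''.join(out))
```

Execution trace: 'S' (inner try body) → 'G' (outer except NameError) → 'M' (after the try/except). Output: SGM

Answer: SGM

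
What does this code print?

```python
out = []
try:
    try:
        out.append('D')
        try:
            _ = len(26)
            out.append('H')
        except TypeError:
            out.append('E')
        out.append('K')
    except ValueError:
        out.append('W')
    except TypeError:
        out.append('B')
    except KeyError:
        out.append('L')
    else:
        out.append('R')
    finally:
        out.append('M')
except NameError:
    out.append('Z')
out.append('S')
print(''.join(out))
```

Execution trace: 'D' (try body) → 'E' (inner except TypeError) → 'K' (try body, no exception) → 'R' (else) → 'M' (finally) → 'S' (after the try/except). Output: DEKRMS

Answer: DEKRMS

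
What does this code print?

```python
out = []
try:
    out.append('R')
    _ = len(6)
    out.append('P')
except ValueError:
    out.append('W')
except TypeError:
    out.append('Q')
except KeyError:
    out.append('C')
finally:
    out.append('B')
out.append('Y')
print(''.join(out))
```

Execution trace: 'R' (try body) → 'Q' (except TypeError) → 'B' (finally) → 'Y' (after the try/except). Output: RQBY

Answer: RQBY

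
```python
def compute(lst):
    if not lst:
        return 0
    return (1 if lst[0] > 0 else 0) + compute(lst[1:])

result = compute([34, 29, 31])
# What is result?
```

Count of positive elements in [34, 29, 31] = 3

Answer: 3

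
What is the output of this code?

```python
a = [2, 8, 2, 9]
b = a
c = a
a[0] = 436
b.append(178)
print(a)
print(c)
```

Key concept: multiple aliases.
Step by step:
`a = [2, 8, 2, 9]` → a = [2, 8, 2, 9]
`b = a` → b = [2, 8, 2, 9] (same object as a)
`c = a` → c = [2, 8, 2, 9] (same object as a, b)
`a[0] = 436` → a = [436, 8, 2, 9] (same object as b, c); b = [436, 8, 2, 9] (same object as a, c); c = [436, 8, 2, 9] (same object as a, b)
`b.append(178)` → a = [436, 8, 2, 9, 178] (same object as b, c); b = [436, 8, 2, 9, 178] (same object as a, c); c = [436, 8, 2, 9, 178] (same object as a, b)
`print(a)` → prints [436, 8, 2, 9, 178]
`print(c)` → prints [436, 8, 2, 9, 178]

Answer:
[436, 8, 2, 9, 178]
[436, 8, 2, 9, 178]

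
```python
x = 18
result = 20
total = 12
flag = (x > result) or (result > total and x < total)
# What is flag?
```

Trace:
`x = 18` → x = 18
`result = 20` → result = 20
`total = 12` → total = 12
`flag = (x > result) or (result > total and x < total)` → flag = False
So flag = False

Answer: False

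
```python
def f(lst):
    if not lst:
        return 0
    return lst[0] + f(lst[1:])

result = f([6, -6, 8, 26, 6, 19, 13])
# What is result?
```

6 + (-6) + 8 + 26 + 6 + 19 + 13 + 0 = 72

Answer: 72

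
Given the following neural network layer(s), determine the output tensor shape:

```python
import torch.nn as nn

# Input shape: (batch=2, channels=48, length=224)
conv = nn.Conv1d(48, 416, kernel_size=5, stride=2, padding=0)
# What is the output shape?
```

Input: (2, 48, 224) -> Output: (2, 416, 110)

Answer: (2, 416, 110)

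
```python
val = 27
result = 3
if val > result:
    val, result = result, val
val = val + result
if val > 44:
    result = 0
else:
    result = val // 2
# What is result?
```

Trace:
`val = 27` → val = 27
`result = 3` → result = 3
`if val > result: ...` → val > result is True → val = 3; result = 27
`val = val + result` → val = 30
`if val > 44: ...` → val > 44 is False, take else branch → result = 15
So result = 15

Answer: 15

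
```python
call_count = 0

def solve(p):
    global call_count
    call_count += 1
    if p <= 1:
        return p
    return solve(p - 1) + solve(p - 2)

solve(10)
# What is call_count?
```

Calls(p) = 1 + Calls(p-1) + Calls(p-2); Calls(0)=Calls(1)=1. For p=10 this gives 177.

Answer: 177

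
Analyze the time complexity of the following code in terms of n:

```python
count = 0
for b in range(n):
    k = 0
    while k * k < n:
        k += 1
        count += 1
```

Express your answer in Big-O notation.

Each loop level contributes: n × √n. Multiplying the contributions gives O(n√n).

Answer: O(n√n)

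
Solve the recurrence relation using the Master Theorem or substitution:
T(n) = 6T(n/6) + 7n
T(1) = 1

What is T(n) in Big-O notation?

By Master Theorem: a=6, b=6, f(n)=7n. Since log_6(6) = 1 and f(n) = Θ(n^1), Case 2 applies. T(n) = O(n log n).

Answer: O(n log n)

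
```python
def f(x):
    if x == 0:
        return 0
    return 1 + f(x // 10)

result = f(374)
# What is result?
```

Count of digits of 374: 3

Answer: 3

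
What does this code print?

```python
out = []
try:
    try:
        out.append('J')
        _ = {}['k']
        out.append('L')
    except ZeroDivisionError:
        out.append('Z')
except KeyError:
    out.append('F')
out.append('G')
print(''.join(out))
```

Execution trace: 'J' (try body) → 'F' (outer except KeyError) → 'G' (after the try/except). Output: JFG

Answer: JFG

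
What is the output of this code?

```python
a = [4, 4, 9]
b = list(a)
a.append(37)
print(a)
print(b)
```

Key concept: list() constructor creates copy.
Step by step:
`a = [4, 4, 9]` → a = [4, 4, 9]
`b = list(a)` → b = [4, 4, 9]
`a.append(37)` → a = [4, 4, 9, 37]
`print(a)` → prints [4, 4, 9, 37]
`print(b)` → prints [4, 4, 9]

Answer:
[4, 4, 9, 37]
[4, 4, 9]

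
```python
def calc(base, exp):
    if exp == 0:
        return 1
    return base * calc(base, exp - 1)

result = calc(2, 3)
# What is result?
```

calc(2, 3) = 2 * 2 * 2 = 8

Answer: 8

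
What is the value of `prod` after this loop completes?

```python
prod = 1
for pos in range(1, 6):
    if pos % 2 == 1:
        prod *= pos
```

Product of odd numbers 1 to 5
`prod` takes the values: 1 → 3 → 15

Answer: 15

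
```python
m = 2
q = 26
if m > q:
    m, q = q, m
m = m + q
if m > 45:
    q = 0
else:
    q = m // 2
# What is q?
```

Trace:
`m = 2` → m = 2
`q = 26` → q = 26
`if m > q: ...` → m > q is False → no variable changes
`m = m + q` → m = 28
`if m > 45: ...` → m > 45 is False, take else branch → q = 14
So q = 14

Answer: 14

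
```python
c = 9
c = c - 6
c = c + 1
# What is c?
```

Trace:
`c = 9` → c = 9
`c = c - 6` → c = 3
`c = c + 1` → c = 4
So c = 4

Answer: 4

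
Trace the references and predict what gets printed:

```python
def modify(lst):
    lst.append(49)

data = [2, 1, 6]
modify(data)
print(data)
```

Key concept: function modifies passed list.
Step by step:
`data = [2, 1, 6]` → data = [2, 1, 6]
`modify(data)` → data = [2, 1, 6, 49]
`print(data)` → prints [2, 1, 6, 49]

Answer: [2, 1, 6, 49]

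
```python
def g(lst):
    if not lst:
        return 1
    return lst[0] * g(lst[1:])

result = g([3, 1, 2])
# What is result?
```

Product over [3, 1, 2] = 3 * 1 * 2 = 6

Answer: 6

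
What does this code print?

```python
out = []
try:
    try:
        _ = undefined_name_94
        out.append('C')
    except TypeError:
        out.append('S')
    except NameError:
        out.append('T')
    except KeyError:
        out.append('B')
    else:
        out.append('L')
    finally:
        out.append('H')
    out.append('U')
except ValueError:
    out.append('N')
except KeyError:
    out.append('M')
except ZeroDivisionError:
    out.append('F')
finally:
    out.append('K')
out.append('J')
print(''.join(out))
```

Execution trace: 'T' (inner except NameError) → 'H' (inner finally) → 'U' (try body, no exception) → 'K' (finally) → 'J' (after the try/except). Output: THUKJ

Answer: THUKJ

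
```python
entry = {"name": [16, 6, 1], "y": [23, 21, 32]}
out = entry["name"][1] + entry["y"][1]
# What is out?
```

Trace:
`entry = {"name": [16, 6, 1], "y": [23, 21, 32]}` → entry = {'name': [16, 6, 1], 'y': [23, 21, 32]}
`out = entry["name"][1] + entry["y"][1]` → out = 27
So out = 27

Answer: 27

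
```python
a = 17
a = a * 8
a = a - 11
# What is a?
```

Trace:
`a = 17` → a = 17
`a = a * 8` → a = 136
`a = a - 11` → a = 125
So a = 125

Answer: 125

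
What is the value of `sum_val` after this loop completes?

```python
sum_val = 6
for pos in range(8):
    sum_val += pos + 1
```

Start at 6, add 1 to 8 = 42
`sum_val` takes the values: 6 → 7 → 9 → 12 → 16 → 21 → 27 → 34 → 42

Answer: 42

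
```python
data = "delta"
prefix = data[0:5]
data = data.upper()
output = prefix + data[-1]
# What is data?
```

Trace:
`data = "delta"` → data = 'delta'
`prefix = data[0:5]` → prefix = 'delta'
`data = data.upper()` → data = 'DELTA'
`output = prefix + data[-1]` → output = 'deltaA'
So data = 'DELTA'

Answer: 'DELTA'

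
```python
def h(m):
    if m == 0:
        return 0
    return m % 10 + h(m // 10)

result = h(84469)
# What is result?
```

Sum of digits of 84469: 9 + 6 + 4 + 4 + 8 = 31

Answer: 31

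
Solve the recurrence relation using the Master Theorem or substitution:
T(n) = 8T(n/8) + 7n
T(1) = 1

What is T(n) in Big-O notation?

By Master Theorem: a=8, b=8, f(n)=7n. Since log_8(8) = 1 and f(n) = Θ(n^1), Case 2 applies. T(n) = O(n log n).

Answer: O(n log n)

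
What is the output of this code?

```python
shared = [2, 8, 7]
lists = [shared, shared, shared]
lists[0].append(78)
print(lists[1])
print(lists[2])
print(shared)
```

Key concept: list of same reference.
Step by step:
`shared = [2, 8, 7]` → shared = [2, 8, 7]
`lists = [shared, shared, shared]` → lists = [[2, 8, 7], [2, 8, 7], [2, 8, 7]]
`lists[0].append(78)` → shared = [2, 8, 7, 78]; lists = [[2, 8, 7, 78], [2, 8, 7, 78], [2, 8, 7, 78]]
`print(lists[1])` → prints [2, 8, 7, 78]
`print(lists[2])` → prints [2, 8, 7, 78]
`print(shared)` → prints [2, 8, 7, 78]

Answer:
[2, 8, 7, 78]
[2, 8, 7, 78]
[2, 8, 7, 78]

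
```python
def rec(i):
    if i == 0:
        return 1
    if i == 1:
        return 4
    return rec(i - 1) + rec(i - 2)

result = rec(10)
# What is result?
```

Build up from base cases: rec(0)=1, rec(1)=4, rec(2)=5, rec(3)=9, rec(4)=14, rec(5)=23, rec(6)=37, ..., rec(10)=254

Answer: 254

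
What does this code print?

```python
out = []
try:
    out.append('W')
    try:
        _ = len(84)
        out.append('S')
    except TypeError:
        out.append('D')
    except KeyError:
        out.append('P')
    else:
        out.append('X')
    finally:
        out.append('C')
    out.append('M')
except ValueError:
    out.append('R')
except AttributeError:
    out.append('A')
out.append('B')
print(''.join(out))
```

Execution trace: 'W' (try body) → 'D' (inner except TypeError) → 'C' (inner finally) → 'M' (try body, no exception) → 'B' (after the try/except). Output: WDCMB

Answer: WDCMB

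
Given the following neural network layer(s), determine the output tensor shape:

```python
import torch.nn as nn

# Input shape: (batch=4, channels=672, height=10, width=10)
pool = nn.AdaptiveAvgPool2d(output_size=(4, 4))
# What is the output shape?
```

Input: (4, 672, 10, 10) -> Output: (4, 672, 4, 4)

Answer: (4, 672, 4, 4)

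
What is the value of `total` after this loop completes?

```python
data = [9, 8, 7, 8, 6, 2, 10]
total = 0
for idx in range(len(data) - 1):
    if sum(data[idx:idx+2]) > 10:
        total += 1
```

Count windows with sum > 10
`total` takes the values: 0 → 1 → 2 → 3 → 4 → 5

Answer: 5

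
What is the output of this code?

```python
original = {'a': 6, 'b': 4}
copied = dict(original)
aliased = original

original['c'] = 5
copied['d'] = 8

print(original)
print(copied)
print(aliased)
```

Key concept: dict() creates copy, assignment creates alias.
Step by step:
`original = {'a': 6, 'b': 4}` → original = {'a': 6, 'b': 4}
`copied = dict(original)` → copied = {'a': 6, 'b': 4}
`aliased = original` → aliased = {'a': 6, 'b': 4} (same object as original)
`original['c'] = 5` → original = {'a': 6, 'b': 4, 'c': 5} (same object as aliased); aliased = {'a': 6, 'b': 4, 'c': 5} (same object as original)
`copied['d'] = 8` → copied = {'a': 6, 'b': 4, 'd': 8}
`print(original)` → prints {'a': 6, 'b': 4, 'c': 5}
`print(copied)` → prints {'a': 6, 'b': 4, 'd': 8}
`print(aliased)` → prints {'a': 6, 'b': 4, 'c': 5}

Answer:
{'a': 6, 'b': 4, 'c': 5}
{'a': 6, 'b': 4, 'd': 8}
{'a': 6, 'b': 4, 'c': 5}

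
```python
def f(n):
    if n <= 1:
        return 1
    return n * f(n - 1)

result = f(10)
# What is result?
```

f(10) = 10 * 9 * 8 * 7 * 6 * 5 * 4 * 3 * 2 * 1 = 3628800

Answer: 3628800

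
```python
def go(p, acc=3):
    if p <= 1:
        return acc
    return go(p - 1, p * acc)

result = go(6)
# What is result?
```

Accumulator trace (n, acc): (6, 3) -> (5, 18) -> (4, 90) -> (3, 360) -> (2, 1080) -> (1, 2160) -> return 2160

Answer: 2160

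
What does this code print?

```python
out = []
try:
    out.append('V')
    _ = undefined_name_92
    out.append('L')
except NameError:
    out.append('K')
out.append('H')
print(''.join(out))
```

Execution trace: 'V' (try body) → 'K' (except NameError) → 'H' (after the try/except). Output: VKH

Answer: VKH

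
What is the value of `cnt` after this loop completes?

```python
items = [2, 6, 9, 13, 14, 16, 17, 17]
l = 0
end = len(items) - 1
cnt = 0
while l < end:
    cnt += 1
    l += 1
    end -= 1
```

Iterations until pointers meet (list length 8)
`cnt` takes the values: 0 → 1 → 2 → 3 → 4

Answer: 4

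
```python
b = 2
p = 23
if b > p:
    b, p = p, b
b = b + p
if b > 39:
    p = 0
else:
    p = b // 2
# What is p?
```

Trace:
`b = 2` → b = 2
`p = 23` → p = 23
`if b > p: ...` → b > p is False → no variable changes
`b = b + p` → b = 25
`if b > 39: ...` → b > 39 is False, take else branch → p = 12
So p = 12

Answer: 12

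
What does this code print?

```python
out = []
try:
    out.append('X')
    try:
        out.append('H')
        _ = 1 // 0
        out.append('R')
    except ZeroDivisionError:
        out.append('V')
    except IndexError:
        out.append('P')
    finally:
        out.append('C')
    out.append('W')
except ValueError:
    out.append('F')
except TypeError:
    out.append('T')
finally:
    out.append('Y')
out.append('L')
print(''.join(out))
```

Execution trace: 'X' (try body) → 'H' (inner try body) → 'V' (inner except ZeroDivisionError) → 'C' (inner finally) → 'W' (try body, no exception) → 'Y' (finally) → 'L' (after the try/except). Output: XHVCWYL

Answer: XHVCWYL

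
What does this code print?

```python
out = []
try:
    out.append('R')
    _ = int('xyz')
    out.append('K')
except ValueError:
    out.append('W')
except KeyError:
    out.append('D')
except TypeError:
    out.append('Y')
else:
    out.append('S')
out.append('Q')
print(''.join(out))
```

Execution trace: 'R' (try body) → 'W' (except ValueError) → 'Q' (after the try/except). Output: RWQ

Answer: RWQ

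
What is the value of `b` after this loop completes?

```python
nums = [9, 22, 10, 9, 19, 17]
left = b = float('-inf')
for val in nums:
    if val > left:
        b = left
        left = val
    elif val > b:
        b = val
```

Second largest (with repeats) in [9, 22, 10, 9, 19, 17]
`b` takes the values: -inf → 9 → 10 → 19

Answer: 19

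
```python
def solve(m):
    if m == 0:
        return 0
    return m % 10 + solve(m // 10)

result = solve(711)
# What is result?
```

Sum of digits of 711: 1 + 1 + 7 = 9

Answer: 9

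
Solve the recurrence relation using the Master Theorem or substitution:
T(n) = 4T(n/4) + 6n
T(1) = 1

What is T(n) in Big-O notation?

By Master Theorem: a=4, b=4, f(n)=6n. Since log_4(4) = 1 and f(n) = Θ(n^1), Case 2 applies. T(n) = O(n log n).

Answer: O(n log n)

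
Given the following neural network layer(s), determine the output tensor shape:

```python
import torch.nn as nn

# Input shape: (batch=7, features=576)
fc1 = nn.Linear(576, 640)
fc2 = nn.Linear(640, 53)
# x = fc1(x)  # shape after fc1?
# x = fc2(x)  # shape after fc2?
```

Input: (7, 576) -> after fc1: (7, 640) -> Output: (7, 53)

Answer: (7, 53)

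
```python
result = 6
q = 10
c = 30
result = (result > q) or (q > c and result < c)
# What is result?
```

Trace:
`result = 6` → result = 6
`q = 10` → q = 10
`c = 30` → c = 30
`result = (result > q) or (q > c and result < c)` → result = False
So result = False

Answer: False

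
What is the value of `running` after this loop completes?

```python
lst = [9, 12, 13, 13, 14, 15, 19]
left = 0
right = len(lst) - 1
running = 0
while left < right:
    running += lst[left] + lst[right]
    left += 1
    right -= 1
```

Sum of pairs from ends
`running` takes the values: 0 → 28 → 55 → 82

Answer: 82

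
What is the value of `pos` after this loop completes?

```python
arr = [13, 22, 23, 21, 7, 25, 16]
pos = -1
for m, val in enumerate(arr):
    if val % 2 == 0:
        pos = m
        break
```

First even number index in [13, 22, 23, 21, 7, 25, 16]
`pos` takes the values: -1 → 1

Answer: 1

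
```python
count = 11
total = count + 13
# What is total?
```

Trace:
`count = 11` → count = 11
`total = count + 13` → total = 24
So total = 24

Answer: 24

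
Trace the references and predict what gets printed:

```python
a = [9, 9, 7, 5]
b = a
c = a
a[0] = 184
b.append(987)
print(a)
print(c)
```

Key concept: multiple aliases.
Step by step:
`a = [9, 9, 7, 5]` → a = [9, 9, 7, 5]
`b = a` → b = [9, 9, 7, 5] (same object as a)
`c = a` → c = [9, 9, 7, 5] (same object as a, b)
`a[0] = 184` → a = [184, 9, 7, 5] (same object as b, c); b = [184, 9, 7, 5] (same object as a, c); c = [184, 9, 7, 5] (same object as a, b)
`b.append(987)` → a = [184, 9, 7, 5, 987] (same object as b, c); b = [184, 9, 7, 5, 987] (same object as a, c); c = [184, 9, 7, 5, 987] (same object as a, b)
`print(a)` → prints [184, 9, 7, 5, 987]
`print(c)` → prints [184, 9, 7, 5, 987]

Answer:
[184, 9, 7, 5, 987]
[184, 9, 7, 5, 987]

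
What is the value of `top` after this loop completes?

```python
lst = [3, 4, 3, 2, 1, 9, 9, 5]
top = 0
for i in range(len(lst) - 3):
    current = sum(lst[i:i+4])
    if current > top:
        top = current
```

Max sum of 4-element window in [3, 4, 3, 2, 1, 9, 9, 5]
`top` takes the values: 0 → 12 → 15 → 21 → 24

Answer: 24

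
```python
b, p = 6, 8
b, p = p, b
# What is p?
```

Trace:
`b, p = 6, 8` → b = 6; p = 8
`b, p = p, b` → b = 8; p = 6
So p = 6

Answer: 6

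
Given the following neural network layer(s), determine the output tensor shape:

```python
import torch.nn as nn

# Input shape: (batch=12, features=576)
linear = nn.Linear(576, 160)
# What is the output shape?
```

Input: (12, 576) -> Output: (12, 160)

Answer: (12, 160)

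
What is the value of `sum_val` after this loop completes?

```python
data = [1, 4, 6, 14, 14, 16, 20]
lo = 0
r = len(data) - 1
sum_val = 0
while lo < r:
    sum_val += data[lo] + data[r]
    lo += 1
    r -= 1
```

Sum of pairs from ends
`sum_val` takes the values: 0 → 21 → 41 → 61

Answer: 61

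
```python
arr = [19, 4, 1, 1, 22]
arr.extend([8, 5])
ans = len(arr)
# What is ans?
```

Trace:
`arr = [19, 4, 1, 1, 22]` → arr = [19, 4, 1, 1, 22]
`arr.extend([8, 5])` → arr = [19, 4, 1, 1, 22, 8, 5]
`ans = len(arr)` → ans = 7
So ans = 7

Answer: 7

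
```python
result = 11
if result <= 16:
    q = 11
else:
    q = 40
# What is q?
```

Trace:
`result = 11` → result = 11
`if result <= 16: ...` → result <= 16 is True → q = 11
So q = 11

Answer: 11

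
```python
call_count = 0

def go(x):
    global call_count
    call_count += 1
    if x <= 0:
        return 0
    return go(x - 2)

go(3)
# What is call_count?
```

Linear recursion stepping by 2: 3 calls from x=3 down to ≤0.

Answer: 3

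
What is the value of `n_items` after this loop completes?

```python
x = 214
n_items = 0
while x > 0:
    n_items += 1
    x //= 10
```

Count digits by repeated division by 10
`n_items` takes the values: 0 → 1 → 2 → 3

Answer: 3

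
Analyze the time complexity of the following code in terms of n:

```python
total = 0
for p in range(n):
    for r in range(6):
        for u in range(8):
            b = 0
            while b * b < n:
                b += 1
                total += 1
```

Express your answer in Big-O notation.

Each loop level contributes: n × 1 × 1 × √n. Multiplying the contributions gives O(n√n).

Answer: O(n√n)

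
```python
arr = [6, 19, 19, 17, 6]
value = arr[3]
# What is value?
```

Trace:
`arr = [6, 19, 19, 17, 6]` → arr = [6, 19, 19, 17, 6]
`value = arr[3]` → value = 17
So value = 17

Answer: 17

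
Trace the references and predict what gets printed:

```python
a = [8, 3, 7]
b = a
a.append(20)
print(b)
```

Key concept: basic list aliasing.
Step by step:
`a = [8, 3, 7]` → a = [8, 3, 7]
`b = a` → b = [8, 3, 7] (same object as a)
`a.append(20)` → a = [8, 3, 7, 20] (same object as b); b = [8, 3, 7, 20] (same object as a)
`print(b)` → prints [8, 3, 7, 20]

Answer: [8, 3, 7, 20]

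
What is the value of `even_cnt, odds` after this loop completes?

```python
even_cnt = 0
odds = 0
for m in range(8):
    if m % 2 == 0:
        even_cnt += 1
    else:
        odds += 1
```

Count evens and odds in range(8)
`even_cnt, odds` takes the values: (0, 0) → (1, 0) → (1, 1) → (2, 1) → (2, 2) → (3, 2) → (3, 3) → (4, 3) → (4, 4)

Answer: 4, 4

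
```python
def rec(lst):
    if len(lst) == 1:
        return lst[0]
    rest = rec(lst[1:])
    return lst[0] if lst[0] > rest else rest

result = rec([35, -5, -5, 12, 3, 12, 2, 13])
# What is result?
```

Recursive max over [35, -5, -5, 12, 3, 12, 2, 13] = 35

Answer: 35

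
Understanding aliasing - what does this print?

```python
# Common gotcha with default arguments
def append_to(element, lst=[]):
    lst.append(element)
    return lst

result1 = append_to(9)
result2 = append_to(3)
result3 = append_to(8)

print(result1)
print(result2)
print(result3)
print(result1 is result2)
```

Key concept: mutable default argument gotcha.
Step by step:
`result1 = append_to(9)` → result1 = [9]
`result2 = append_to(3)` → result1 = [9, 3] (same object as result2); result2 = [9, 3] (same object as result1)
`result3 = append_to(8)` → result1 = [9, 3, 8] (same object as result2, result3); result2 = [9, 3, 8] (same object as result1, result3); result3 = [9, 3, 8] (same object as result1, result2)
`print(result1)` → prints [9, 3, 8]
`print(result2)` → prints [9, 3, 8]
`print(result3)` → prints [9, 3, 8]
`print(result1 is result2)` → prints True

Answer:
[9, 3, 8]
[9, 3, 8]
[9, 3, 8]
True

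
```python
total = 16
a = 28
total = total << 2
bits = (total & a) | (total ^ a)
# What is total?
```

Trace:
`total = 16` → total = 16
`a = 28` → a = 28
`total = total << 2` → total = 64
`bits = (total & a) | (total ^ a)` → bits = 92
So total = 64

Answer: 64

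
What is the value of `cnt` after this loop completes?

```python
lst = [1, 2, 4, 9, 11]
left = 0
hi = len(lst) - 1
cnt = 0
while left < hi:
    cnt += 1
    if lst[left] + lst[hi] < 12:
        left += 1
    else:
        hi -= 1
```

Steps to find pair summing to 12
`cnt` takes the values: 0 → 1 → 2 → 3 → 4

Answer: 4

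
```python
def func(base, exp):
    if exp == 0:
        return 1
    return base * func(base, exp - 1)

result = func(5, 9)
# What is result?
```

func(5, 9) = 5 * 5 * 5 * 5 * 5 * 5 * 5 * 5 * 5 = 1953125

Answer: 1953125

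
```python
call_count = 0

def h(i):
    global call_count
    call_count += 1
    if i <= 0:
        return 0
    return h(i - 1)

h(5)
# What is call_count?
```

Linear recursion stepping by 1: 6 calls from i=5 down to ≤0.

Answer: 6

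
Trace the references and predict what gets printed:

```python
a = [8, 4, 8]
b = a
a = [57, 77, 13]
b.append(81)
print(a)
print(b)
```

Key concept: rebinding vs mutation: a is rebound to a new list, b still points at the original.
Step by step:
`a = [8, 4, 8]` → a = [8, 4, 8]
`b = a` → b = [8, 4, 8] (same object as a)
`a = [57, 77, 13]` → a = [57, 77, 13]
`b.append(81)` → b = [8, 4, 8, 81]
`print(a)` → prints [57, 77, 13]
`print(b)` → prints [8, 4, 8, 81]

Answer:
[57, 77, 13]
[8, 4, 8, 81]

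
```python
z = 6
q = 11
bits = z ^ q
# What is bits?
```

Trace:
`z = 6` → z = 6
`q = 11` → q = 11
`bits = z ^ q` → bits = 13
So bits = 13

Answer: 13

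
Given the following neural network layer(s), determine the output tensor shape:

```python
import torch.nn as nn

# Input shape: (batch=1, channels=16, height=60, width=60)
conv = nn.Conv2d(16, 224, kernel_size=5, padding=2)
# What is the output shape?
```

Input: (1, 16, 60, 60) -> Output: (1, 224, 60, 60)

Answer: (1, 224, 60, 60)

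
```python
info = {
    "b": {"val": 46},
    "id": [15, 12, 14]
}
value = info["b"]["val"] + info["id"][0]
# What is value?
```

Trace:
`info = { ...` → info = {'b': {'val': 46}, 'id': [15, 12, 14]}
`value = info["b"]["val"] + info["id"][0]` → value = 61
So value = 61

Answer: 61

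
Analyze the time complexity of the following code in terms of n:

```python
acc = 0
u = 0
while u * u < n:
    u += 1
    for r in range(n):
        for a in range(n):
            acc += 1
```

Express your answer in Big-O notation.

Each loop level contributes: √n × n × n. Multiplying the contributions gives O(n^2√n).

Answer: O(n^2√n)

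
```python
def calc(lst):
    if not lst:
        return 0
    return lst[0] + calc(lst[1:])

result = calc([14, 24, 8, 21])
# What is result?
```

14 + 24 + 8 + 21 + 0 = 67

Answer: 67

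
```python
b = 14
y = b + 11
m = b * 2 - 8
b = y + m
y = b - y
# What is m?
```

Trace:
`b = 14` → b = 14
`y = b + 11` → y = 25
`m = b * 2 - 8` → m = 20
`b = y + m` → b = 45
`y = b - y` → y = 20
So m = 20

Answer: 20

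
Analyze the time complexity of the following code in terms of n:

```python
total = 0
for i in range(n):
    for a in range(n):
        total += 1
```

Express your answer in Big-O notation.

Each loop level contributes: n × n. Multiplying the contributions gives O(n^2).

Answer: O(n^2)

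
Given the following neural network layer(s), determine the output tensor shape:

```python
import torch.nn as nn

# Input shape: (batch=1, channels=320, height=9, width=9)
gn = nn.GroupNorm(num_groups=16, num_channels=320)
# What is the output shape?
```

Input: (1, 320, 9, 9) -> Output: (1, 320, 9, 9)

Answer: (1, 320, 9, 9)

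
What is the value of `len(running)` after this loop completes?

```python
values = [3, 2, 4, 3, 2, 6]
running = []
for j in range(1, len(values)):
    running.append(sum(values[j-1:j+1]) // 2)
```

Number of 2-element averages
`running` takes the values: [] → [2] → [2, 3] → [2, 3, 3] → [2, 3, 3, 2] → [2, 3, 3, 2, 4]
So `len(running)` = 5

Answer: 5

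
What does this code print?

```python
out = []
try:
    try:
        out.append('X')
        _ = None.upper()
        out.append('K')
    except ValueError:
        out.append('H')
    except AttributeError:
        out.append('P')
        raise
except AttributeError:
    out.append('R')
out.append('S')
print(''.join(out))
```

Execution trace: 'X' (inner try body) → 'P' (inner except AttributeError) → 'R' (outer except AttributeError) → 'S' (after the try/except). Output: XPRS

Answer: XPRS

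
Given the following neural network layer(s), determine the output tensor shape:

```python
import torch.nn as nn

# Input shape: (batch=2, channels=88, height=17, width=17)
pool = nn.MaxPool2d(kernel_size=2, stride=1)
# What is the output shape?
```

Input: (2, 88, 17, 17) -> Output: (2, 88, 16, 16)

Answer: (2, 88, 16, 16)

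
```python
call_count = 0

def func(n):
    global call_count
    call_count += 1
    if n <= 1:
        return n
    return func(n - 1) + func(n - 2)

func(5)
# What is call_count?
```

Calls(n) = 1 + Calls(n-1) + Calls(n-2); Calls(0)=Calls(1)=1. For n=5 this gives 15.

Answer: 15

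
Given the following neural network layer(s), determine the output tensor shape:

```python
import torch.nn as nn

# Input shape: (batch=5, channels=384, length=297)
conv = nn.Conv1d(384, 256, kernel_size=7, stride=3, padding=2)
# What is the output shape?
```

Input: (5, 384, 297) -> Output: (5, 256, 99)

Answer: (5, 256, 99)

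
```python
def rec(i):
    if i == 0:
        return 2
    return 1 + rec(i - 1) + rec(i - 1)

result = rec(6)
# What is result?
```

rec(i) = 1 + 2·rec(i-1), rec(0)=2. Closed form: (2+1)·2^6 - 1 = 191.

Answer: 191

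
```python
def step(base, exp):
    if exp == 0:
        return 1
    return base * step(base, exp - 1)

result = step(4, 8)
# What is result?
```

step(4, 8) = 4 * 4 * 4 * 4 * 4 * 4 * 4 * 4 = 65536

Answer: 65536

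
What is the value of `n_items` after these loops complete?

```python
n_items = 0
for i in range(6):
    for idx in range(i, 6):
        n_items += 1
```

Upper triangle: 6 + 5 + ... + 1
`n_items` takes the values: 0 → 1 → 2 → 3 → 4 → 5 → 6 → 7 → 8 → 9 → 10 → 11 → 12 → 13 → 14 → 15 → 16 → 17 → 18 → 19 → 20 → 21

Answer: 21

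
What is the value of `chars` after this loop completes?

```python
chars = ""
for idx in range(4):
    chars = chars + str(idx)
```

Concatenate digits 0 to 3
`chars` takes the values: "" → "0" → "01" → "012" → "0123"

Answer: "0123"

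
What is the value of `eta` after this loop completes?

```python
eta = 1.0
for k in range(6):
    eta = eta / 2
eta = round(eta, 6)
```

Halving LR 6 times: 1 / 2^6
`eta` takes the values: 1.0 → 0.5 → 0.25 → 0.125 → 0.0625 → 0.03125 → 0.015625

Answer: 0.015625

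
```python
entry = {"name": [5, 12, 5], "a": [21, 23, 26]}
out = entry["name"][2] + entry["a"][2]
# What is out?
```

Trace:
`entry = {"name": [5, 12, 5], "a": [21, 23, 26]}` → entry = {'name': [5, 12, 5], 'a': [21, 23, 26]}
`out = entry["name"][2] + entry["a"][2]` → out = 31
So out = 31

Answer: 31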